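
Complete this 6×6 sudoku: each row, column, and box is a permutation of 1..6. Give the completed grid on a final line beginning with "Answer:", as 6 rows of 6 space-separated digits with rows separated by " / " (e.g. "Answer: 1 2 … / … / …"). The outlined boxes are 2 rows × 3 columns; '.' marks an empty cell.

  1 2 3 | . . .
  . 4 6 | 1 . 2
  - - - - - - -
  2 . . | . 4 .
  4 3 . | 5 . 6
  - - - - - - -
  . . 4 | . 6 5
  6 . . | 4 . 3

Step 1. [r4c3∈{1}] nothing but 1 survives at r4c3. So r4c3=1.
Step 2. [r3c3∈{5}] r3c3 is down to just 5, so r3c3=5.
Step 3. [r6c5∈{1,2}] across col 5, 1 lands solely at r6c5, so r6c5=1.
Step 4. [r1c5∈{5}] r1c5 is down to just 5, so r1c5=5.
Step 5. [r3c6∈{1}] r3c6 has the single candidate 1 ⇒ r3c6=1.
Step 6. [r6c3∈{2}] nothing but 2 survives at r6c3 ⇒ r6c3=2.
Step 7. [r4c5∈{2}] only 2 remains possible at r4c5 ⇒ r4c5=2.
Step 8. [r3c2∈{6}] only 6 remains possible at r3c2, so r3c2=6.
Step 9. [r1c6∈{4}] only 4 remains possible at r1c6. So r1c6=4.
Step 10. [r5c1∈{3}] r5c1 has the single candidate 3. So r5c1=3.
Step 11. [r2c1∈{5}] r2c1's peers cover all but 5. So r2c1=5.
Step 12. [r2c5∈{3}] r2c5's peers cover all but 3 ⇒ r2c5=3.
Step 13. [r5c2∈{1}] r5c2 is down to just 1. So r5c2=1.
Step 14. [r6c2∈{5}] r6c2 has the single candidate 5 ⇒ r6c2=5.
Step 15. [r5c4∈{2}] r5c4 has the single candidate 2 ⇒ r5c4=2.
Step 16. [r1c4∈{6}] nothing but 6 survives at r1c4, so r1c4=6.
Step 17. [r3c4∈{3}] nothing but 3 survives at r3c4, so r3c4=3.

Answer: 1 2 3 6 5 4 / 5 4 6 1 3 2 / 2 6 5 3 4 1 / 4 3 1 5 2 6 / 3 1 4 2 6 5 / 6 5 2 4 1 3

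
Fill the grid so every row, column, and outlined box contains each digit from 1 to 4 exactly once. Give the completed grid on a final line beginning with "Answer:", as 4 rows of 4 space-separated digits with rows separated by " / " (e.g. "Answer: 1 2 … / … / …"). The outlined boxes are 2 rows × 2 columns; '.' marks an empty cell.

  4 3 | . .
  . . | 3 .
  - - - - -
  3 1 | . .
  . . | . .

Step 1. [r4c1∈{2}] r4c1 is down to just 2 ⇒ r4c1=2.
Step 2. [r2c4∈{1,2,4}] in row 2, 4 fits only at r2c4, so r2c4=4.
Step 3. [r3c3∈{2,4}] across row 3, 4 lands solely at r3c3 ⇒ r3c3=4.
Step 4. [r4c3∈{1}] only 1 remains possible at r4c3, so r4c3=1.
Step 5. [r3c4∈{2}] nothing but 2 survives at r3c4. So r3c4=2.
Step 6. [r2c1∈{1}] r2c1's peers cover all but 1, so r2c1=1.
Step 7. [r4c4∈{3}] r4c4 has the single candidate 3, so r4c4=3.
Step 8. [r1c3∈{2}] only 2 remains possible at r1c3 ⇒ r1c3=2.
Step 9. [r2c2∈{2}] nothing but 2 survives at r2c2, so r2c2=2.
Step 10. [r1c4∈{1}] r1c4 has the single candidate 1 ⇒ r1c4=1.
Step 11. [r4c2∈{4}] r4c2's peers cover all but 4. So r4c2=4.

Answer: 4 3 2 1 / 1 2 3 4 / 3 1 4 2 / 2 4 1 3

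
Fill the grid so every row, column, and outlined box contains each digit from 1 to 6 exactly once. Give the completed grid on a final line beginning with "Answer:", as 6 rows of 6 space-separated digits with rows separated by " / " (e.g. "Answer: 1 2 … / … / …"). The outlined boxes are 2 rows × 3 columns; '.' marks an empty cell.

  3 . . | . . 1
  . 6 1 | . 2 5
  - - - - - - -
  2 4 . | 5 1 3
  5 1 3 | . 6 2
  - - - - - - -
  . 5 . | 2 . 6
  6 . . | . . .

Step 1. [r1c5∈{4}] r1c5 is down to just 4 ⇒ r1c5=4.
Step 2. [r6c2∈{2,3}] r6c2 is the only open cell in col 2 admitting 3 ⇒ r6c2=3.
Step 3. [r6c6∈{4}] r6c6 is down to just 4 ⇒ r6c6=4.
Step 4. [r5c3∈{4}] r5c3's peers cover all but 4. So r5c3=4.
Step 5. [r1c2∈{2}] r1c2 has the single candidate 2. So r1c2=2.
Step 6. [r2c4∈{3}] nothing but 3 survives at r2c4. So r2c4=3.
Step 7. [r1c4∈{6}] r1c4 has the single candidate 6, so r1c4=6.
Step 8. [r2c1∈{4}] only 4 remains possible at r2c1 ⇒ r2c1=4.
Step 9. [r4c4∈{4}] r4c4 is down to just 4. So r4c4=4.
Step 10. [r6c4∈{1}] r6c4 has the single candidate 1 ⇒ r6c4=1.
Step 11. [r3c3∈{6}] r3c3's peers cover all but 6, so r3c3=6.
Step 12. [r6c3∈{2}] only 2 remains possible at r6c3 ⇒ r6c3=2.
Step 13. [r5c5∈{3}] r5c5 has the single candidate 3, so r5c5=3.
Step 14. [r1c3∈{5}] r1c3's peers cover all but 5 ⇒ r1c3=5.
Step 15. [r5c1∈{1}] r5c1 is down to just 1. So r5c1=1.
Step 16. [r6c5∈{5}] nothing but 5 survives at r6c5. So r6c5=5.

Answer: 3 2 5 6 4 1 / 4 6 1 3 2 5 / 2 4 6 5 1 3 / 5 1 3 4 6 2 / 1 5 4 2 3 6 / 6 3 2 1 5 4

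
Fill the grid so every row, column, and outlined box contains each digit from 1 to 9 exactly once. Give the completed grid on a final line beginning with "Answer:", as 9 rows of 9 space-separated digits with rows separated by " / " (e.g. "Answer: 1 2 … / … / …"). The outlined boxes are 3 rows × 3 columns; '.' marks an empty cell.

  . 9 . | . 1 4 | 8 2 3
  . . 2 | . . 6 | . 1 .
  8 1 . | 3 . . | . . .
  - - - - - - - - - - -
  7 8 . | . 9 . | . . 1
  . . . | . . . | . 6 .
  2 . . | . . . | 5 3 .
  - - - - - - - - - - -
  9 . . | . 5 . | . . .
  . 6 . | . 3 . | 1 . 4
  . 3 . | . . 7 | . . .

Step 1. [r6c2∈{4}] r6c2's peers cover all but 4. So r6c2=4.
Step 2. [r8c1∈{5}] r8c1 has the single candidate 5. So r8c1=5.
Step 3. [r5c2∈{5}] nothing but 5 survives at r5c2. So r5c2=5.
Step 4. [r2c2∈{7}] nothing but 7 survives at r2c2, so r2c2=7.
Step 5. [r4c8∈{4}] only 4 remains possible at r4c8. So r4c8=4.
Step 6. [r4c7∈{2}] r4c7's peers cover all but 2. So r4c7=2.
Step 7. [r1c4∈{5,7}] r1c4 is the only open cell in row 1 admitting 7 ⇒ r1c4=7.
Step 8. [r2c5∈{8}] r2c5 has the single candidate 8. So r2c5=8.
Step 9. [r7c2∈{2}] r7c2 has the single candidate 2 ⇒ r7c2=2.
Step 10. [r9c9∈{2,5,6,8,9}] 2 has one home in col 9: r9c9, so r9c9=2.
Step 11. [r9c8∈{5,8,9}] in row 9, 5 fits only at r9c8, so r9c8=5.
Step 12. [r2c1∈{3,4}] across row 2, 3 lands solely at r2c1, so r2c1=3.
Step 13. [r3c3∈{4,5,6}] in box 1, 4 fits only at r3c3 ⇒ r3c3=4.
Step 14. [r7c4∈{1,4,6,8}] row 7 places 4 nowhere but r7c4 ⇒ r7c4=4.
Step 15. [r5c1∈{1}] nothing but 1 survives at r5c1, so r5c1=1.
Step 16. [r9c5∈{6}] only 6 remains possible at r9c5 ⇒ r9c5=6.
Step 17. [r9c7∈{9}] r9c7 is down to just 9, so r9c7=9.
Step 18. [r5c7∈{7}] r5c7 has the single candidate 7. So r5c7=7.
Step 19. [r3c8∈{7,9}] r3c8 is the only open cell in col 8 admitting 9. So r3c8=9.
Step 20. [r3c9∈{5,6,7}] in row 3, 7 fits only at r3c9, so r3c9=7.
Step 21. [r3c6∈{2,5}] across row 3, 5 lands solely at r3c6 ⇒ r3c6=5.
Step 22. [r8c6∈{2,8,9}] r8c6 is the only open cell in col 6 admitting 9 ⇒ r8c6=9.
Step 23. [r5c6∈{2,3,8}] in col 6, 2 fits only at r5c6. So r5c6=2.
Step 24. [r5c4∈{8}] r5c4 has the single candidate 8, so r5c4=8.
Step 25. [r7c6∈{1,8}] r7c6 is the only open cell in col 6 admitting 8, so r7c6=8.
Step 26. [r8c8∈{7,8}] 8 has one home in col 8: r8c8, so r8c8=8.
Step 27. [r5c3∈{3,9}] row 5 places 3 nowhere but r5c3. So r5c3=3.
Step 28. [r4c3∈{6}] r4c3's peers cover all but 6, so r4c3=6.
Step 29. [r7c3∈{1,7}] across row 7, 1 lands solely at r7c3 ⇒ r7c3=1.
Step 30. [r6c9∈{8,9}] r6c9 is the only open cell in row 6 admitting 8 ⇒ r6c9=8.
Step 31. [r7c9∈{6}] r7c9 has the single candidate 6, so r7c9=6.
Step 32. [r6c6∈{1}] r6c6 has the single candidate 1 ⇒ r6c6=1.
Step 33. [r4c4∈{5}] r4c4 is down to just 5, so r4c4=5.
Step 34. [r8c3∈{7}] nothing but 7 survives at r8c3, so r8c3=7.
Step 35. [r6c4∈{6}] nothing but 6 survives at r6c4 ⇒ r6c4=6.
Step 36. [r4c6∈{3}] r4c6 has the single candidate 3. So r4c6=3.
Step 37. [r7c7∈{3}] nothing but 3 survives at r7c7. So r7c7=3.
Step 38. [r2c4∈{9}] r2c4 has the single candidate 9 ⇒ r2c4=9.
Step 39. [r5c5∈{4}] nothing but 4 survives at r5c5 ⇒ r5c5=4.
Step 40. [r9c4∈{1}] r9c4 has the single candidate 1, so r9c4=1.
Step 41. [r2c9∈{5}] r2c9's peers cover all but 5, so r2c9=5.
Step 42. [r1c1∈{6}] nothing but 6 survives at r1c1 ⇒ r1c1=6.
Step 43. [r3c7∈{6}] r3c7 has the single candidate 6 ⇒ r3c7=6.
Step 44. [r6c5∈{7}] r6c5's peers cover all but 7, so r6c5=7.
Step 45. [r9c1∈{4}] r9c1's peers cover all but 4 ⇒ r9c1=4.
Step 46. [r1c3∈{5}] r1c3's peers cover all but 5. So r1c3=5.
Step 47. [r6c3∈{9}] r6c3 has the single candidate 9 ⇒ r6c3=9.
Step 48. [r5c9∈{9}] r5c9 has the single candidate 9, so r5c9=9.
Step 49. [r2c7∈{4}] r2c7 is down to just 4. So r2c7=4.
Step 50. [r7c8∈{7}] r7c8 is down to just 7. So r7c8=7.
Step 51. [r8c4∈{2}] r8c4 has the single candidate 2, so r8c4=2.
Step 52. [r3c5∈{2}] r3c5 is down to just 2. So r3c5=2.
Step 53. [r9c3∈{8}] nothing but 8 survives at r9c3, so r9c3=8.

Answer: 6 9 5 7 1 4 8 2 3 / 3 7 2 9 8 6 4 1 5 / 8 1 4 3 2 5 6 9 7 / 7 8 6 5 9 3 2 4 1 / 1 5 3 8 4 2 7 6 9 / 2 4 9 6 7 1 5 3 8 / 9 2 1 4 5 8 3 7 6 / 5 6 7 2 3 9 1 8 4 / 4 3 8 1 6 7 9 5 2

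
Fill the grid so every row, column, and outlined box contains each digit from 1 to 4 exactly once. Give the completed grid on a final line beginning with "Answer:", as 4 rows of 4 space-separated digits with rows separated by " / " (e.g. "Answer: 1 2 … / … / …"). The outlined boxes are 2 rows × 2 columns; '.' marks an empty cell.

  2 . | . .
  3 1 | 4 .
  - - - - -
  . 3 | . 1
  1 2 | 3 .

Step 1. [r1c3∈{1}] r1c3 is down to just 1. So r1c3=1.
Step 2. [r1c2∈{4}] r1c2's peers cover all but 4 ⇒ r1c2=4.
Step 3. [r3c1∈{4}] r3c1 is down to just 4. So r3c1=4.
Step 4. [r3c3∈{2}] r3c3's peers cover all but 2 ⇒ r3c3=2.
Step 5. [r2c4∈{2}] r2c4's peers cover all but 2, so r2c4=2.
Step 6. [r4c4∈{4}] r4c4's peers cover all but 4, so r4c4=4.
Step 7. [r1c4∈{3}] r1c4 is down to just 3. So r1c4=3.

Answer: 2 4 1 3 / 3 1 4 2 / 4 3 2 1 / 1 2 3 4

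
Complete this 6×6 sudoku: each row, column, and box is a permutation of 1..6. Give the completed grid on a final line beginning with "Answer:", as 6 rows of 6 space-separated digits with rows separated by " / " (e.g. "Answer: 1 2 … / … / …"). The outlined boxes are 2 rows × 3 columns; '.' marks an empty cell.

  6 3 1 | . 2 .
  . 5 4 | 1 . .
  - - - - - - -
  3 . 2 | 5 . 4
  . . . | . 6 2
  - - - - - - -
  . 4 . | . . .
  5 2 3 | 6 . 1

Step 1. [r2c5∈{3}] r2c5 is down to just 3, so r2c5=3.
Step 2. [r5c6∈{3,5}] in col 6, 3 fits only at r5c6, so r5c6=3.
Step 3. [r4c2∈{1}] only 1 remains possible at r4c2 ⇒ r4c2=1.
Step 4. [r6c5∈{4}] r6c5's peers cover all but 4. So r6c5=4.
Step 5. [r3c5∈{1}] nothing but 1 survives at r3c5, so r3c5=1.
Step 6. [r1c4∈{4}] only 4 remains possible at r1c4. So r1c4=4.
Step 7. [r5c1∈{1}] nothing but 1 survives at r5c1 ⇒ r5c1=1.
Step 8. [r3c2∈{6}] nothing but 6 survives at r3c2 ⇒ r3c2=6.
Step 9. [r1c6∈{5}] r1c6 has the single candidate 5. So r1c6=5.
Step 10. [r4c3∈{5}] nothing but 5 survives at r4c3 ⇒ r4c3=5.
Step 11. [r4c1∈{4}] r4c1's peers cover all but 4. So r4c1=4.
Step 12. [r4c4∈{3}] r4c4 has the single candidate 3, so r4c4=3.
Step 13. [r5c5∈{5}] r5c5's peers cover all but 5 ⇒ r5c5=5.
Step 14. [r2c6∈{6}] r2c6 is down to just 6 ⇒ r2c6=6.
Step 15. [r5c4∈{2}] nothing but 2 survives at r5c4. So r5c4=2.
Step 16. [r2c1∈{2}] r2c1 has the single candidate 2. So r2c1=2.
Step 17. [r5c3∈{6}] r5c3's peers cover all but 6 ⇒ r5c3=6.

Answer: 6 3 1 4 2 5 / 2 5 4 1 3 6 / 3 6 2 5 1 4 / 4 1 5 3 6 2 / 1 4 6 2 5 3 / 5 2 3 6 4 1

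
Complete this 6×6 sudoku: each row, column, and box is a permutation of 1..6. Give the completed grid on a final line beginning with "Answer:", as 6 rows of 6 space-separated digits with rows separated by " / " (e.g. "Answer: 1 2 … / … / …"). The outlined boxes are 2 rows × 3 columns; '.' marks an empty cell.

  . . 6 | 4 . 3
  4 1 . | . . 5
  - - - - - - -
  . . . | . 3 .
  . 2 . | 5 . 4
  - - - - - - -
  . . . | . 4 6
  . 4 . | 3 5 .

Step 1. [r6c1∈{1,2,6}] r6c1 is the only open cell in row 6 admitting 6 ⇒ r6c1=6.
Step 2. [r2c3∈{2,3}] r2c3 is the only open cell in row 2 admitting 3. So r2c3=3.
Step 3. [r4c3∈{1}] r4c3's peers cover all but 1, so r4c3=1.
Step 4. [r3c1∈{5}] r3c1 is down to just 5 ⇒ r3c1=5.
Step 5. [r5c1∈{1,2,3}] r5c1 is the only open cell in col 1 admitting 1. So r5c1=1.
Step 6. [r5c4∈{2}] only 2 remains possible at r5c4. So r5c4=2.
Step 7. [r4c5∈{6}] nothing but 6 survives at r4c5, so r4c5=6.
Step 8. [r1c2∈{5}] r1c2 has the single candidate 5. So r1c2=5.
Step 9. [r6c6∈{1}] r6c6 has the single candidate 1 ⇒ r6c6=1.
Step 10. [r2c5∈{2}] r2c5 is down to just 2 ⇒ r2c5=2.
Step 11. [r5c3∈{5}] r5c3's peers cover all but 5 ⇒ r5c3=5.
Step 12. [r4c1∈{3}] r4c1 has the single candidate 3 ⇒ r4c1=3.
Step 13. [r3c4∈{1}] nothing but 1 survives at r3c4 ⇒ r3c4=1.
Step 14. [r3c2∈{6}] r3c2 has the single candidate 6 ⇒ r3c2=6.
Step 15. [r2c4∈{6}] r2c4 is down to just 6. So r2c4=6.
Step 16. [r3c6∈{2}] nothing but 2 survives at r3c6, so r3c6=2.
Step 17. [r5c2∈{3}] nothing but 3 survives at r5c2. So r5c2=3.
Step 18. [r1c1∈{2}] r1c1's peers cover all but 2. So r1c1=2.
Step 19. [r1c5∈{1}] r1c5 has the single candidate 1, so r1c5=1.
Step 20. [r3c3∈{4}] r3c3's peers cover all but 4 ⇒ r3c3=4.
Step 21. [r6c3∈{2}] r6c3 is down to just 2, so r6c3=2.

Answer: 2 5 6 4 1 3 / 4 1 3 6 2 5 / 5 6 4 1 3 2 / 3 2 1 5 6 4 / 1 3 5 2 4 6 / 6 4 2 3 5 1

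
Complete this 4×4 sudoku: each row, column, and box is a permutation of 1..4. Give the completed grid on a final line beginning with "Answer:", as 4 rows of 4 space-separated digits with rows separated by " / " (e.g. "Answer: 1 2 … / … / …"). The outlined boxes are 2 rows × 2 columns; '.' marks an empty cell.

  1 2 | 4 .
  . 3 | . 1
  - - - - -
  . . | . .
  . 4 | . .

Step 1. [r4c3∈{1,2,3}] r4c3 is the only open cell in row 4 admitting 1. So r4c3=1.
Step 2. [r3c3∈{2,3}] r3c3 is the only open cell in col 3 admitting 3, so r3c3=3.
Step 3. [r3c1∈{2}] r3c1 is down to just 2, so r3c1=2.
Step 4. [r4c4∈{2}] r4c4 has the single candidate 2, so r4c4=2.
Step 5. [r2c1∈{4}] only 4 remains possible at r2c1 ⇒ r2c1=4.
Step 6. [r1c4∈{3}] r1c4 is down to just 3 ⇒ r1c4=3.
Step 7. [r2c3∈{2}] r2c3's peers cover all but 2. So r2c3=2.
Step 8. [r3c4∈{4}] r3c4 has the single candidate 4 ⇒ r3c4=4.
Step 9. [r3c2∈{1}] r3c2's peers cover all but 1 ⇒ r3c2=1.
Step 10. [r4c1∈{3}] r4c1 is down to just 3. So r4c1=3.

Answer: 1 2 4 3 / 4 3 2 1 / 2 1 3 4 / 3 4 1 2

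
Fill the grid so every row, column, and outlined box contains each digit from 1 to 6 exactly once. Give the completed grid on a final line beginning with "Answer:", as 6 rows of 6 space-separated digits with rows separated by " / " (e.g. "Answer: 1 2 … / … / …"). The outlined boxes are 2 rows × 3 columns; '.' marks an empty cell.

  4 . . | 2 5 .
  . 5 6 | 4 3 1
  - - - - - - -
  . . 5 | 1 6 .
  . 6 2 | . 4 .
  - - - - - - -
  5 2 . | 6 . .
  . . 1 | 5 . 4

Step 1. [r3c1∈{3}] r3c1 is down to just 3, so r3c1=3.
Step 2. [r6c2∈{3}] only 3 remains possible at r6c2 ⇒ r6c2=3.
Step 3. [r4c6∈{3,5}] across row 4, 5 lands solely at r4c6, so r4c6=5.
Step 4. [r6c1∈{6}] r6c1's peers cover all but 6. So r6c1=6.
Step 5. [r5c3∈{4}] only 4 remains possible at r5c3. So r5c3=4.
Step 6. [r2c1∈{2}] nothing but 2 survives at r2c1 ⇒ r2c1=2.
Step 7. [r1c3∈{3}] only 3 remains possible at r1c3 ⇒ r1c3=3.
Step 8. [r1c2∈{1}] r1c2's peers cover all but 1. So r1c2=1.
Step 9. [r3c6∈{2}] r3c6's peers cover all but 2. So r3c6=2.
Step 10. [r6c5∈{2}] r6c5 has the single candidate 2, so r6c5=2.
Step 11. [r5c5∈{1}] nothing but 1 survives at r5c5. So r5c5=1.
Step 12. [r4c1∈{1}] nothing but 1 survives at r4c1 ⇒ r4c1=1.
Step 13. [r5c6∈{3}] only 3 remains possible at r5c6. So r5c6=3.
Step 14. [r3c2∈{4}] only 4 remains possible at r3c2. So r3c2=4.
Step 15. [r4c4∈{3}] r4c4 is down to just 3, so r4c4=3.
Step 16. [r1c6∈{6}] only 6 remains possible at r1c6. So r1c6=6.

Answer: 4 1 3 2 5 6 / 2 5 6 4 3 1 / 3 4 5 1 6 2 / 1 6 2 3 4 5 / 5 2 4 6 1 3 / 6 3 1 5 2 4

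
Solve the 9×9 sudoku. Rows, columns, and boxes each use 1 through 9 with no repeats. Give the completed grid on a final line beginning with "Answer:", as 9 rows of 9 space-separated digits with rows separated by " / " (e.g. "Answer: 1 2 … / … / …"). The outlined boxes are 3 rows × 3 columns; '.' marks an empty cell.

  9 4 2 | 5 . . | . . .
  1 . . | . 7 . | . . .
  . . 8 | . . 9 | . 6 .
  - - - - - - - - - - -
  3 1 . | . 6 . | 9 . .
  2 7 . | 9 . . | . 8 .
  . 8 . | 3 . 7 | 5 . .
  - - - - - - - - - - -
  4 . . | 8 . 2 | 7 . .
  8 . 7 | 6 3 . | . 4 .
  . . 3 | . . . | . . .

Step 1. [r7c3∈{1,5,6,9}] 1 has one home in col 3: r7c3. So r7c3=1.
Step 2. [r1c5∈{1,8}] across col 5, 8 lands solely at r1c5. So r1c5=8.
Step 3. [r6c1∈{6}] nothing but 6 survives at r6c1 ⇒ r6c1=6.
Step 4. [r9c1∈{5}] only 5 remains possible at r9c1, so r9c1=5.
Step 5. [r2c3∈{5,6}] col 3 places 6 nowhere but r2c3 ⇒ r2c3=6.
Step 6. [r9c4∈{1,4,7}] in row 9, 7 fits only at r9c4 ⇒ r9c4=7.
Step 7. [r3c4∈{1,2,4}] r3c4 is the only open cell in col 4 admitting 1, so r3c4=1.
Step 8. [r4c6∈{4,5,8}] in row 4, 8 fits only at r4c6, so r4c6=8.
Step 9. [r4c3∈{4,5}] in row 4, 5 fits only at r4c3 ⇒ r4c3=5.
Step 10. [r5c3∈{4}] nothing but 4 survives at r5c3. So r5c3=4.
Step 11. [r3c1∈{7}] r3c1 is down to just 7, so r3c1=7.
Step 12. [r1c6∈{3,6}] r1c6 is the only open cell in row 1 admitting 6 ⇒ r1c6=6.
Step 13. [r2c6∈{3,4}] across col 6, 3 lands solely at r2c6. So r2c6=3.
Step 14. [r3c2∈{3,5}] 3 has one home in col 2: r3c2. So r3c2=3.
Step 15. [r3c9∈{2,4,5}] in row 3, 5 fits only at r3c9. So r3c9=5.
Step 16. [r8c6∈{1,5}] across row 8, 5 lands solely at r8c6, so r8c6=5.
Step 17. [r5c6∈{1}] r5c6 has the single candidate 1. So r5c6=1.
Step 18. [r9c5∈{1,4,9}] 1 has one home in col 5: r9c5, so r9c5=1.
Step 19. [r7c5∈{9}] only 9 remains possible at r7c5, so r7c5=9.
Step 20. [r7c2∈{6}] r7c2's peers cover all but 6. So r7c2=6.
Step 21. [r7c9∈{3}] r7c9 has the single candidate 3. So r7c9=3.
Step 22. [r1c8∈{1,3,7}] r1c8 is the only open cell in col 8 admitting 3. So r1c8=3.
Step 23. [r1c9∈{1,7}] row 1 places 7 nowhere but r1c9 ⇒ r1c9=7.
Step 24. [r6c8∈{1,2}] in col 8, 1 fits only at r6c8 ⇒ r6c8=1.
Step 25. [r8c9∈{1,2,9}] r8c9 is the only open cell in col 9 admitting 1. So r8c9=1.
Step 26. [r8c7∈{2}] only 2 remains possible at r8c7. So r8c7=2.
Step 27. [r9c8∈{9}] r9c8 is down to just 9 ⇒ r9c8=9.
Step 28. [r3c7∈{4}] only 4 remains possible at r3c7, so r3c7=4.
Step 29. [r6c5∈{2,4}] col 5 places 4 nowhere but r6c5. So r6c5=4.
Step 30. [r4c4∈{2}] only 2 remains possible at r4c4. So r4c4=2.
Step 31. [r5c9∈{6}] r5c9 is down to just 6 ⇒ r5c9=6.
Step 32. [r2c9∈{2,8,9}] across row 2, 9 lands solely at r2c9 ⇒ r2c9=9.
Step 33. [r2c7∈{8}] r2c7 is down to just 8. So r2c7=8.
Step 34. [r3c5∈{2}] r3c5 is down to just 2. So r3c5=2.
Step 35. [r4c9∈{4}] r4c9's peers cover all but 4, so r4c9=4.
Step 36. [r2c8∈{2}] r2c8's peers cover all but 2, so r2c8=2.
Step 37. [r9c2∈{2}] r9c2's peers cover all but 2, so r9c2=2.
Step 38. [r9c6∈{4}] r9c6's peers cover all but 4 ⇒ r9c6=4.
Step 39. [r1c7∈{1}] nothing but 1 survives at r1c7, so r1c7=1.
Step 40. [r4c8∈{7}] nothing but 7 survives at r4c8 ⇒ r4c8=7.
Step 41. [r6c3∈{9}] r6c3 is down to just 9. So r6c3=9.
Step 42. [r5c7∈{3}] r5c7 has the single candidate 3, so r5c7=3.
Step 43. [r9c9∈{8}] r9c9 is down to just 8. So r9c9=8.
Step 44. [r6c9∈{2}] only 2 remains possible at r6c9 ⇒ r6c9=2.
Step 45. [r2c2∈{5}] nothing but 5 survives at r2c2, so r2c2=5.
Step 46. [r5c5∈{5}] only 5 remains possible at r5c5. So r5c5=5.
Step 47. [r9c7∈{6}] r9c7 is down to just 6. So r9c7=6.
Step 48. [r8c2∈{9}] r8c2 has the single candidate 9 ⇒ r8c2=9.
Step 49. [r2c4∈{4}] r2c4 has the single candidate 4, so r2c4=4.
Step 50. [r7c8∈{5}] only 5 remains possible at r7c8 ⇒ r7c8=5.

Answer: 9 4 2 5 8 6 1 3 7 / 1 5 6 4 7 3 8 2 9 / 7 3 8 1 2 9 4 6 5 / 3 1 5 2 6 8 9 7 4 / 2 7 4 9 5 1 3 8 6 / 6 8 9 3 4 7 5 1 2 / 4 6 1 8 9 2 7 5 3 / 8 9 7 6 3 5 2 4 1 / 5 2 3 7 1 4 6 9 8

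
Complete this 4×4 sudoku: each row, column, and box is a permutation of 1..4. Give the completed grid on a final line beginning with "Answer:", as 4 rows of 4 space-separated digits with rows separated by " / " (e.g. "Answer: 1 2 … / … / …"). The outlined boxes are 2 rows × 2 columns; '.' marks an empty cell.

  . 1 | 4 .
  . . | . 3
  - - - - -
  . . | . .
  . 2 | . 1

Step 1. [r3c2∈{3,4}] col 2 places 3 nowhere but r3c2, so r3c2=3.
Step 2. [r1c4∈{2}] nothing but 2 survives at r1c4 ⇒ r1c4=2.
Step 3. [r4c1∈{4}] r4c1 is down to just 4 ⇒ r4c1=4.
Step 4. [r2c3∈{1}] r2c3's peers cover all but 1, so r2c3=1.
Step 5. [r3c4∈{4}] only 4 remains possible at r3c4. So r3c4=4.
Step 6. [r2c1∈{2}] nothing but 2 survives at r2c1. So r2c1=2.
Step 7. [r3c3∈{2}] nothing but 2 survives at r3c3 ⇒ r3c3=2.
Step 8. [r3c1∈{1}] r3c1 has the single candidate 1 ⇒ r3c1=1.
Step 9. [r2c2∈{4}] r2c2 has the single candidate 4. So r2c2=4.
Step 10. [r4c3∈{3}] nothing but 3 survives at r4c3, so r4c3=3.
Step 11. [r1c1∈{3}] r1c1's peers cover all but 3 ⇒ r1c1=3.

Answer: 3 1 4 2 / 2 4 1 3 / 1 3 2 4 / 4 2 3 1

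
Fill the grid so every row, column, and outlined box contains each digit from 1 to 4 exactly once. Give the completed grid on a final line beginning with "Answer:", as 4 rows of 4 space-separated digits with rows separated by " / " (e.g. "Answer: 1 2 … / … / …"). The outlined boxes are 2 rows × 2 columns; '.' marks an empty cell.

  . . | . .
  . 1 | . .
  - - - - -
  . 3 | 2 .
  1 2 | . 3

Step 1. [r1c2∈{4}] only 4 remains possible at r1c2. So r1c2=4.
Step 2. [r3c4∈{1,4}] across row 3, 1 lands solely at r3c4 ⇒ r3c4=1.
Step 3. [r1c4∈{2}] r1c4's peers cover all but 2 ⇒ r1c4=2.
Step 4. [r1c1∈{3}] nothing but 3 survives at r1c1. So r1c1=3.
Step 5. [r4c3∈{4}] only 4 remains possible at r4c3, so r4c3=4.
Step 6. [r1c3∈{1}] r1c3's peers cover all but 1. So r1c3=1.
Step 7. [r2c3∈{3}] r2c3's peers cover all but 3 ⇒ r2c3=3.
Step 8. [r2c1∈{2}] nothing but 2 survives at r2c1. So r2c1=2.
Step 9. [r3c1∈{4}] r3c1 is down to just 4, so r3c1=4.
Step 10. [r2c4∈{4}] r2c4 is down to just 4, so r2c4=4.

Answer: 3 4 1 2 / 2 1 3 4 / 4 3 2 1 / 1 2 4 3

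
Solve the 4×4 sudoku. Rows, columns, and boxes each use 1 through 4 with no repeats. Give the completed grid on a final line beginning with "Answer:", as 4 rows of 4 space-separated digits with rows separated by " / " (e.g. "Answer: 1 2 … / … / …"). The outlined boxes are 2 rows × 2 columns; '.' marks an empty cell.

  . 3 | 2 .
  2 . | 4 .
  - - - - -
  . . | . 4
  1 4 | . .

Step 1. [r2c4∈{1,3}] in row 2, 3 fits only at r2c4 ⇒ r2c4=3.
Step 2. [r3c3∈{1,3}] in row 3, 1 fits only at r3c3, so r3c3=1.
Step 3. [r4c3∈{3}] r4c3 has the single candidate 3, so r4c3=3.
Step 4. [r1c4∈{1}] r1c4 has the single candidate 1 ⇒ r1c4=1.
Step 5. [r3c1∈{3}] r3c1 is down to just 3, so r3c1=3.
Step 6. [r2c2∈{1}] r2c2 is down to just 1. So r2c2=1.
Step 7. [r1c1∈{4}] r1c1 is down to just 4 ⇒ r1c1=4.
Step 8. [r3c2∈{2}] nothing but 2 survives at r3c2 ⇒ r3c2=2.
Step 9. [r4c4∈{2}] r4c4 has the single candidate 2. So r4c4=2.

Answer: 4 3 2 1 / 2 1 4 3 / 3 2 1 4 / 1 4 3 2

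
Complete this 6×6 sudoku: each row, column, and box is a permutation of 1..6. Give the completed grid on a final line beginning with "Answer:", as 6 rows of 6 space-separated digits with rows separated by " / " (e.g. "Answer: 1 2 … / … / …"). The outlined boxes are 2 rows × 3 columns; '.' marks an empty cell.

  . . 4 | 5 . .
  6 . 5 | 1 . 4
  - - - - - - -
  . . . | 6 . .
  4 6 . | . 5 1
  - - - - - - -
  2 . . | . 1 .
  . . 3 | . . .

Step 1. [r4c4∈{2,3}] in row 4, 3 fits only at r4c4, so r4c4=3.
Step 2. [r3c6∈{2}] only 2 remains possible at r3c6 ⇒ r3c6=2.
Step 3. [r5c4∈{4}] nothing but 4 survives at r5c4. So r5c4=4.
Step 4. [r5c2∈{5}] r5c2's peers cover all but 5, so r5c2=5.
Step 5. [r6c1∈{1}] r6c1 has the single candidate 1, so r6c1=1.
Step 6. [r1c1∈{3}] nothing but 3 survives at r1c1 ⇒ r1c1=3.
Step 7. [r1c6∈{6}] nothing but 6 survives at r1c6 ⇒ r1c6=6.
Step 8. [r1c5∈{2}] r1c5 has the single candidate 2, so r1c5=2.
Step 9. [r1c2∈{1}] nothing but 1 survives at r1c2 ⇒ r1c2=1.
Step 10. [r6c4∈{2}] r6c4 has the single candidate 2 ⇒ r6c4=2.
Step 11. [r3c3∈{1}] only 1 remains possible at r3c3. So r3c3=1.
Step 12. [r2c5∈{3}] only 3 remains possible at r2c5, so r2c5=3.
Step 13. [r3c2∈{3}] r3c2 is down to just 3, so r3c2=3.
Step 14. [r3c1∈{5}] nothing but 5 survives at r3c1 ⇒ r3c1=5.
Step 15. [r5c6∈{3}] r5c6 has the single candidate 3, so r5c6=3.
Step 16. [r2c2∈{2}] only 2 remains possible at r2c2, so r2c2=2.
Step 17. [r6c5∈{6}] r6c5 is down to just 6, so r6c5=6.
Step 18. [r4c3∈{2}] nothing but 2 survives at r4c3. So r4c3=2.
Step 19. [r3c5∈{4}] nothing but 4 survives at r3c5. So r3c5=4.
Step 20. [r6c2∈{4}] only 4 remains possible at r6c2. So r6c2=4.
Step 21. [r5c3∈{6}] r5c3's peers cover all but 6, so r5c3=6.
Step 22. [r6c6∈{5}] r6c6's peers cover all but 5, so r6c6=5.

Answer: 3 1 4 5 2 6 / 6 2 5 1 3 4 / 5 3 1 6 4 2 / 4 6 2 3 5 1 / 2 5 6 4 1 3 / 1 4 3 2 6 5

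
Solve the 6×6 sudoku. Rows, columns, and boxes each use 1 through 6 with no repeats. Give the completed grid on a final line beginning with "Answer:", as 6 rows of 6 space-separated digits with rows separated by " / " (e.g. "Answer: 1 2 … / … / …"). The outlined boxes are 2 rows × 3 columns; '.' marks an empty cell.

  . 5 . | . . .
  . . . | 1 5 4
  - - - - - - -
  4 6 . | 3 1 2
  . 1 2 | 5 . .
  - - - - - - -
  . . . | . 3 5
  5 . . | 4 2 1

Step 1. [r6c3∈{3,6}] across row 6, 6 lands solely at r6c3 ⇒ r6c3=6.
Step 2. [r1c5∈{6}] nothing but 6 survives at r1c5. So r1c5=6.
Step 3. [r2c3∈{3}] nothing but 3 survives at r2c3 ⇒ r2c3=3.
Step 4. [r2c2∈{2}] r2c2 has the single candidate 2. So r2c2=2.
Step 5. [r1c3∈{1,4}] in row 1, 4 fits only at r1c3, so r1c3=4.
Step 6. [r1c1∈{1}] r1c1's peers cover all but 1, so r1c1=1.
Step 7. [r1c6∈{3}] r1c6 has the single candidate 3. So r1c6=3.
Step 8. [r4c1∈{3}] r4c1's peers cover all but 3 ⇒ r4c1=3.
Step 9. [r5c1∈{2}] r5c1's peers cover all but 2 ⇒ r5c1=2.
Step 10. [r5c4∈{6}] r5c4's peers cover all but 6. So r5c4=6.
Step 11. [r6c2∈{3}] r6c2's peers cover all but 3, so r6c2=3.
Step 12. [r1c4∈{2}] r1c4 has the single candidate 2. So r1c4=2.
Step 13. [r4c5∈{4}] r4c5 has the single candidate 4 ⇒ r4c5=4.
Step 14. [r5c2∈{4}] only 4 remains possible at r5c2. So r5c2=4.
Step 15. [r4c6∈{6}] r4c6 has the single candidate 6, so r4c6=6.
Step 16. [r5c3∈{1}] nothing but 1 survives at r5c3 ⇒ r5c3=1.
Step 17. [r2c1∈{6}] r2c1 is down to just 6, so r2c1=6.
Step 18. [r3c3∈{5}] r3c3 is down to just 5 ⇒ r3c3=5.

Answer: 1 5 4 2 6 3 / 6 2 3 1 5 4 / 4 6 5 3 1 2 / 3 1 2 5 4 6 / 2 4 1 6 3 5 / 5 3 6 4 2 1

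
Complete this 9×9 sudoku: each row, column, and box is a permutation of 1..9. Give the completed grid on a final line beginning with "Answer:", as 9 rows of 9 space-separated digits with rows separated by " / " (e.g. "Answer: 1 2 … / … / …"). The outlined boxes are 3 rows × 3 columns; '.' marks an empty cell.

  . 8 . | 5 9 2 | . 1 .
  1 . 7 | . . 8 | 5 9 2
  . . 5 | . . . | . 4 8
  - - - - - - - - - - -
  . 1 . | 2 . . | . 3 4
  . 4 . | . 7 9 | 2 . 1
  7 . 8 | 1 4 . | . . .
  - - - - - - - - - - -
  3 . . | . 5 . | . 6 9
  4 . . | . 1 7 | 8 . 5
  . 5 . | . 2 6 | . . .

Step 1. [r1c1∈{6}] only 6 remains possible at r1c1 ⇒ r1c1=6.
Step 2. [r6c2∈{2,3,6,9}] 2 has one home in row 6: r6c2. So r6c2=2.
Step 3. [r4c7∈{6,7,9}] across row 4, 7 lands solely at r4c7. So r4c7=7.
Step 4. [r8c4∈{3,9}] across row 8, 3 lands solely at r8c4. So r8c4=3.
Step 5. [r9c4∈{4,8,9}] in col 4, 9 fits only at r9c4. So r9c4=9.
Step 6. [r3c7∈{3,6}] in box 3, 6 fits only at r3c7 ⇒ r3c7=6.
Step 7. [r1c7∈{3}] r1c7's peers cover all but 3, so r1c7=3.
Step 8. [r3c5∈{3}] r3c5 is down to just 3. So r3c5=3.
Step 9. [r8c2∈{6,9}] col 2 places 6 nowhere but r8c2. So r8c2=6.
Step 10. [r2c5∈{6}] r2c5's peers cover all but 6, so r2c5=6.
Step 11. [r6c8∈{5}] only 5 remains possible at r6c8 ⇒ r6c8=5.
Step 12. [r9c7∈{1,4}] r9c7 is the only open cell in row 9 admitting 4 ⇒ r9c7=4.
Step 13. [r4c3∈{6,9}] in row 4, 6 fits only at r4c3 ⇒ r4c3=6.
Step 14. [r7c3∈{1,2}] in row 7, 2 fits only at r7c3 ⇒ r7c3=2.
Step 15. [r4c1∈{5,9}] across row 4, 9 lands solely at r4c1. So r4c1=9.
Step 16. [r7c4∈{4,8}] r7c4 is the only open cell in row 7 admitting 8, so r7c4=8.
Step 17. [r1c9∈{7}] r1c9 is down to just 7. So r1c9=7.
Step 18. [r5c8∈{8}] r5c8 is down to just 8 ⇒ r5c8=8.
Step 19. [r9c3∈{1}] nothing but 1 survives at r9c3, so r9c3=1.
Step 20. [r3c1∈{2}] nothing but 2 survives at r3c1. So r3c1=2.
Step 21. [r4c5∈{8}] r4c5 is down to just 8 ⇒ r4c5=8.
Step 22. [r5c3∈{3}] only 3 remains possible at r5c3 ⇒ r5c3=3.
Step 23. [r6c7∈{9}] only 9 remains possible at r6c7. So r6c7=9.
Step 24. [r3c4∈{7}] r3c4 is down to just 7. So r3c4=7.
Step 25. [r9c9∈{3}] r9c9 is down to just 3. So r9c9=3.
Step 26. [r8c3∈{9}] nothing but 9 survives at r8c3. So r8c3=9.
Step 27. [r5c1∈{5}] only 5 remains possible at r5c1 ⇒ r5c1=5.
Step 28. [r2c4∈{4}] r2c4 has the single candidate 4. So r2c4=4.
Step 29. [r9c8∈{7}] r9c8 is down to just 7. So r9c8=7.
Step 30. [r3c6∈{1}] only 1 remains possible at r3c6, so r3c6=1.
Step 31. [r6c6∈{3}] only 3 remains possible at r6c6, so r6c6=3.
Step 32. [r7c2∈{7}] r7c2's peers cover all but 7. So r7c2=7.
Step 33. [r4c6∈{5}] r4c6 is down to just 5, so r4c6=5.
Step 34. [r2c2∈{3}] r2c2's peers cover all but 3. So r2c2=3.
Step 35. [r7c7∈{1}] r7c7 has the single candidate 1 ⇒ r7c7=1.
Step 36. [r1c3∈{4}] r1c3's peers cover all but 4. So r1c3=4.
Step 37. [r3c2∈{9}] r3c2 is down to just 9. So r3c2=9.
Step 38. [r9c1∈{8}] nothing but 8 survives at r9c1, so r9c1=8.
Step 39. [r6c9∈{6}] nothing but 6 survives at r6c9. So r6c9=6.
Step 40. [r8c8∈{2}] r8c8 is down to just 2. So r8c8=2.
Step 41. [r5c4∈{6}] r5c4 is down to just 6. So r5c4=6.
Step 42. [r7c6∈{4}] r7c6's peers cover all but 4, so r7c6=4.

Answer: 6 8 4 5 9 2 3 1 7 / 1 3 7 4 6 8 5 9 2 / 2 9 5 7 3 1 6 4 8 / 9 1 6 2 8 5 7 3 4 / 5 4 3 6 7 9 2 8 1 / 7 2 8 1 4 3 9 5 6 / 3 7 2 8 5 4 1 6 9 / 4 6 9 3 1 7 8 2 5 / 8 5 1 9 2 6 4 7 3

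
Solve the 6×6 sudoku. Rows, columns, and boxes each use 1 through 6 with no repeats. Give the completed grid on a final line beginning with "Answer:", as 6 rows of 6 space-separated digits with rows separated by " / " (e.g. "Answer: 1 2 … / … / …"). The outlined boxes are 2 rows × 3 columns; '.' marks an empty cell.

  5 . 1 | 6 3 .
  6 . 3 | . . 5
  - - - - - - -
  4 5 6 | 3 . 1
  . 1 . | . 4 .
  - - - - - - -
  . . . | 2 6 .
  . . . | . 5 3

Step 1. [r5c6∈{4}] r5c6 is down to just 4. So r5c6=4.
Step 2. [r1c6∈{2}] r1c6 is down to just 2 ⇒ r1c6=2.
Step 3. [r4c3∈{2}] r4c3 is down to just 2, so r4c3=2.
Step 4. [r2c4∈{1,4}] 4 has one home in col 4: r2c4. So r2c4=4.
Step 5. [r6c1∈{1,2}] r6c1 is the only open cell in col 1 admitting 2 ⇒ r6c1=2.
Step 6. [r1c2∈{4}] nothing but 4 survives at r1c2 ⇒ r1c2=4.
Step 7. [r5c2∈{3}] r5c2 is down to just 3, so r5c2=3.
Step 8. [r4c4∈{5}] r4c4 has the single candidate 5, so r4c4=5.
Step 9. [r3c5∈{2}] r3c5's peers cover all but 2, so r3c5=2.
Step 10. [r6c3∈{4}] only 4 remains possible at r6c3, so r6c3=4.
Step 11. [r2c2∈{2}] only 2 remains possible at r2c2. So r2c2=2.
Step 12. [r4c1∈{3}] r4c1 is down to just 3 ⇒ r4c1=3.
Step 13. [r6c4∈{1}] only 1 remains possible at r6c4 ⇒ r6c4=1.
Step 14. [r6c2∈{6}] r6c2 has the single candidate 6 ⇒ r6c2=6.
Step 15. [r5c1∈{1}] r5c1's peers cover all but 1, so r5c1=1.
Step 16. [r5c3∈{5}] nothing but 5 survives at r5c3. So r5c3=5.
Step 17. [r2c5∈{1}] only 1 remains possible at r2c5 ⇒ r2c5=1.
Step 18. [r4c6∈{6}] nothing but 6 survives at r4c6. So r4c6=6.

Answer: 5 4 1 6 3 2 / 6 2 3 4 1 5 / 4 5 6 3 2 1 / 3 1 2 5 4 6 / 1 3 5 2 6 4 / 2 6 4 1 5 3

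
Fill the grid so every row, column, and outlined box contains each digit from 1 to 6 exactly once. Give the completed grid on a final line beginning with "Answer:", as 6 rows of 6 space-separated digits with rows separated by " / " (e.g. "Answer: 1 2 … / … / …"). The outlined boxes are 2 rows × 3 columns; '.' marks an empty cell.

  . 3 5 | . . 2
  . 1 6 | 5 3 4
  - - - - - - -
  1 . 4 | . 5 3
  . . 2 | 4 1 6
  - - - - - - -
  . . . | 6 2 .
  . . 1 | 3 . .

Step 1. [r6c2∈{2,4,5,6}] 2 has one home in col 2: r6c2, so r6c2=2.
Step 2. [r5c2∈{4,5}] across col 2, 4 lands solely at r5c2 ⇒ r5c2=4.
Step 3. [r4c1∈{3,5}] in row 4, 3 fits only at r4c1, so r4c1=3.
Step 4. [r5c1∈{5}] r5c1 has the single candidate 5 ⇒ r5c1=5.
Step 5. [r5c3∈{3}] only 3 remains possible at r5c3, so r5c3=3.
Step 6. [r5c6∈{1}] r5c6 has the single candidate 1 ⇒ r5c6=1.
Step 7. [r4c2∈{5}] nothing but 5 survives at r4c2, so r4c2=5.
Step 8. [r1c1∈{4}] r1c1's peers cover all but 4. So r1c1=4.
Step 9. [r3c4∈{2}] r3c4's peers cover all but 2 ⇒ r3c4=2.
Step 10. [r6c6∈{5}] nothing but 5 survives at r6c6. So r6c6=5.
Step 11. [r6c5∈{4}] r6c5's peers cover all but 4. So r6c5=4.
Step 12. [r2c1∈{2}] r2c1 has the single candidate 2. So r2c1=2.
Step 13. [r1c4∈{1}] r1c4's peers cover all but 1. So r1c4=1.
Step 14. [r3c2∈{6}] r3c2 has the single candidate 6 ⇒ r3c2=6.
Step 15. [r6c1∈{6}] r6c1 is down to just 6, so r6c1=6.
Step 16. [r1c5∈{6}] nothing but 6 survives at r1c5 ⇒ r1c5=6.

Answer: 4 3 5 1 6 2 / 2 1 6 5 3 4 / 1 6 4 2 5 3 / 3 5 2 4 1 6 / 5 4 3 6 2 1 / 6 2 1 3 4 5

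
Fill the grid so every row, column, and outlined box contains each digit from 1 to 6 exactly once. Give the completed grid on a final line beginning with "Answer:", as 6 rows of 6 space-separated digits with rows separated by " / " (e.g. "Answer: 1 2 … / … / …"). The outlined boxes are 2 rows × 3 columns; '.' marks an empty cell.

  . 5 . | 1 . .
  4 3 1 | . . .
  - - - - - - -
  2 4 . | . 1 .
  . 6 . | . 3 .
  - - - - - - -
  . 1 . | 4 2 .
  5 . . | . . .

Step 1. [r6c5∈{6}] r6c5's peers cover all but 6. So r6c5=6.
Step 2. [r1c6∈{2,3,4,6}] 3 has one home in row 1: r1c6, so r1c6=3.
Step 3. [r3c3∈{3,5}] 3 has one home in row 3: r3c3, so r3c3=3.
Step 4. [r5c6∈{5}] r5c6 is down to just 5 ⇒ r5c6=5.
Step 5. [r3c4∈{5,6}] in row 3, 5 fits only at r3c4. So r3c4=5.
Step 6. [r4c4∈{2}] nothing but 2 survives at r4c4, so r4c4=2.
Step 7. [r1c1∈{6}] r1c1 is down to just 6. So r1c1=6.
Step 8. [r1c3∈{2}] nothing but 2 survives at r1c3 ⇒ r1c3=2.
Step 9. [r2c6∈{2,6}] 2 has one home in row 2: r2c6. So r2c6=2.
Step 10. [r3c6∈{6}] only 6 remains possible at r3c6 ⇒ r3c6=6.
Step 11. [r4c1∈{1}] nothing but 1 survives at r4c1, so r4c1=1.
Step 12. [r4c3∈{5}] r4c3 is down to just 5. So r4c3=5.
Step 13. [r5c3∈{6}] only 6 remains possible at r5c3 ⇒ r5c3=6.
Step 14. [r6c6∈{1}] nothing but 1 survives at r6c6. So r6c6=1.
Step 15. [r2c4∈{6}] nothing but 6 survives at r2c4 ⇒ r2c4=6.
Step 16. [r5c1∈{3}] r5c1's peers cover all but 3. So r5c1=3.
Step 17. [r6c4∈{3}] nothing but 3 survives at r6c4, so r6c4=3.
Step 18. [r6c2∈{2}] only 2 remains possible at r6c2, so r6c2=2.
Step 19. [r2c5∈{5}] r2c5 is down to just 5, so r2c5=5.
Step 20. [r6c3∈{4}] only 4 remains possible at r6c3 ⇒ r6c3=4.
Step 21. [r4c6∈{4}] nothing but 4 survives at r4c6 ⇒ r4c6=4.
Step 22. [r1c5∈{4}] only 4 remains possible at r1c5, so r1c5=4.

Answer: 6 5 2 1 4 3 / 4 3 1 6 5 2 / 2 4 3 5 1 6 / 1 6 5 2 3 4 / 3 1 6 4 2 5 / 5 2 4 3 6 1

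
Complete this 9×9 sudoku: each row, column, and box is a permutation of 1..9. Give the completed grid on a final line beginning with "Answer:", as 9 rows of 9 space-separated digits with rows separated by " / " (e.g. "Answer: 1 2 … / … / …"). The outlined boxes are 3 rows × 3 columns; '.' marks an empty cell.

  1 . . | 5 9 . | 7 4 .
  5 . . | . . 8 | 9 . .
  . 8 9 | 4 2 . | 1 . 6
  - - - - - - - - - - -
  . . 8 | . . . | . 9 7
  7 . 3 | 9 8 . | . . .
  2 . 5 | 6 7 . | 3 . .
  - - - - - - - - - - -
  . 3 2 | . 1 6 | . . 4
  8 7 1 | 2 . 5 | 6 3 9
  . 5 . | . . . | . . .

Step 1. [r1c6∈{3}] r1c6 has the single candidate 3, so r1c6=3.
Step 2. [r2c8∈{2}] r2c8 has the single candidate 2 ⇒ r2c8=2.
Step 3. [r5c9∈{1,2,5}] r5c9 is the only open cell in col 9 admitting 5 ⇒ r5c9=5.
Step 4. [r1c3∈{6}] r1c3 is down to just 6. So r1c3=6.
Step 5. [r9c3∈{4}] r9c3 has the single candidate 4, so r9c3=4.
Step 6. [r4c1∈{4,6}] col 1 places 4 nowhere but r4c1 ⇒ r4c1=4.
Step 7. [r4c7∈{2}] nothing but 2 survives at r4c7 ⇒ r4c7=2.
Step 8. [r9c7∈{8}] r9c7 is down to just 8 ⇒ r9c7=8.
Step 9. [r4c6∈{1}] only 1 remains possible at r4c6 ⇒ r4c6=1.
Step 10. [r3c6∈{7}] nothing but 7 survives at r3c6 ⇒ r3c6=7.
Step 11. [r4c4∈{3}] only 3 remains possible at r4c4 ⇒ r4c4=3.
Step 12. [r5c8∈{1,6}] r5c8 is the only open cell in col 8 admitting 6. So r5c8=6.
Step 13. [r9c4∈{7}] only 7 remains possible at r9c4 ⇒ r9c4=7.
Step 14. [r6c8∈{1,8}] in col 8, 8 fits only at r6c8, so r6c8=8.
Step 15. [r6c9∈{1}] r6c9 is down to just 1, so r6c9=1.
Step 16. [r9c6∈{9}] nothing but 9 survives at r9c6. So r9c6=9.
Step 17. [r5c7∈{4}] r5c7 has the single candidate 4, so r5c7=4.
Step 18. [r7c7∈{5}] r7c7 has the single candidate 5, so r7c7=5.
Step 19. [r5c2∈{1}] r5c2 is down to just 1, so r5c2=1.
Step 20. [r4c2∈{6}] r4c2's peers cover all but 6. So r4c2=6.
Step 21. [r3c8∈{5}] r3c8 has the single candidate 5, so r3c8=5.
Step 22. [r3c1∈{3}] r3c1 is down to just 3. So r3c1=3.
Step 23. [r9c5∈{3}] r9c5 has the single candidate 3 ⇒ r9c5=3.
Step 24. [r7c1∈{9}] r7c1 has the single candidate 9, so r7c1=9.
Step 25. [r1c9∈{8}] r1c9's peers cover all but 8, so r1c9=8.
Step 26. [r2c9∈{3}] r2c9's peers cover all but 3, so r2c9=3.
Step 27. [r9c8∈{1}] r9c8's peers cover all but 1, so r9c8=1.
Step 28. [r2c5∈{6}] nothing but 6 survives at r2c5, so r2c5=6.
Step 29. [r7c4∈{8}] r7c4's peers cover all but 8, so r7c4=8.
Step 30. [r6c2∈{9}] r6c2 is down to just 9. So r6c2=9.
Step 31. [r9c1∈{6}] only 6 remains possible at r9c1 ⇒ r9c1=6.
Step 32. [r9c9∈{2}] only 2 remains possible at r9c9, so r9c9=2.
Step 33. [r5c6∈{2}] r5c6 has the single candidate 2 ⇒ r5c6=2.
Step 34. [r8c5∈{4}] r8c5 has the single candidate 4. So r8c5=4.
Step 35. [r1c2∈{2}] r1c2 has the single candidate 2 ⇒ r1c2=2.
Step 36. [r2c3∈{7}] r2c3 has the single candidate 7, so r2c3=7.
Step 37. [r7c8∈{7}] r7c8 has the single candidate 7. So r7c8=7.
Step 38. [r2c4∈{1}] nothing but 1 survives at r2c4, so r2c4=1.
Step 39. [r2c2∈{4}] r2c2 has the single candidate 4, so r2c2=4.
Step 40. [r4c5∈{5}] only 5 remains possible at r4c5 ⇒ r4c5=5.
Step 41. [r6c6∈{4}] r6c6 has the single candidate 4, so r6c6=4.

Answer: 1 2 6 5 9 3 7 4 8 / 5 4 7 1 6 8 9 2 3 / 3 8 9 4 2 7 1 5 6 / 4 6 8 3 5 1 2 9 7 / 7 1 3 9 8 2 4 6 5 / 2 9 5 6 7 4 3 8 1 / 9 3 2 8 1 6 5 7 4 / 8 7 1 2 4 5 6 3 9 / 6 5 4 7 3 9 8 1 2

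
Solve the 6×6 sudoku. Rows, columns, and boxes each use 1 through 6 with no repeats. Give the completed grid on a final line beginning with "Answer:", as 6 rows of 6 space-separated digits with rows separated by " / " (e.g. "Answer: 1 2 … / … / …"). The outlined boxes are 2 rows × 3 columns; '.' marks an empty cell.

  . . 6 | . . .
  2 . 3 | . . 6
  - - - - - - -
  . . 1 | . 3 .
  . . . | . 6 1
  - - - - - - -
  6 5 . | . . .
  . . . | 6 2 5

Step 1. [r1c1∈{1,4,5}] box 1 places 5 nowhere but r1c1 ⇒ r1c1=5.
Step 2. [r3c1∈{4}] r3c1 is down to just 4, so r3c1=4.
Step 3. [r4c4∈{2,4,5}] 4 has one home in row 4: r4c4 ⇒ r4c4=4.
Step 4. [r2c5∈{1,4,5}] in col 5, 5 fits only at r2c5, so r2c5=5.
Step 5. [r2c4∈{1}] r2c4's peers cover all but 1. So r2c4=1.
Step 6. [r1c5∈{4}] nothing but 4 survives at r1c5, so r1c5=4.
Step 7. [r3c6∈{2}] r3c6's peers cover all but 2, so r3c6=2.
Step 8. [r5c4∈{3}] r5c4 has the single candidate 3, so r5c4=3.
Step 9. [r6c3∈{4}] nothing but 4 survives at r6c3 ⇒ r6c3=4.
Step 10. [r4c1∈{3}] only 3 remains possible at r4c1, so r4c1=3.
Step 11. [r4c2∈{2}] nothing but 2 survives at r4c2. So r4c2=2.
Step 12. [r6c2∈{1,3}] 3 has one home in row 6: r6c2 ⇒ r6c2=3.
Step 13. [r1c2∈{1}] nothing but 1 survives at r1c2 ⇒ r1c2=1.
Step 14. [r2c2∈{4}] r2c2 has the single candidate 4, so r2c2=4.
Step 15. [r5c3∈{2}] r5c3 is down to just 2, so r5c3=2.
Step 16. [r5c5∈{1}] only 1 remains possible at r5c5. So r5c5=1.
Step 17. [r5c6∈{4}] r5c6 is down to just 4. So r5c6=4.
Step 18. [r1c4∈{2}] only 2 remains possible at r1c4. So r1c4=2.
Step 19. [r6c1∈{1}] r6c1 is down to just 1. So r6c1=1.
Step 20. [r4c3∈{5}] r4c3's peers cover all but 5 ⇒ r4c3=5.
Step 21. [r3c2∈{6}] nothing but 6 survives at r3c2, so r3c2=6.
Step 22. [r1c6∈{3}] r1c6 has the single candidate 3 ⇒ r1c6=3.
Step 23. [r3c4∈{5}] only 5 remains possible at r3c4. So r3c4=5.

Answer: 5 1 6 2 4 3 / 2 4 3 1 5 6 / 4 6 1 5 3 2 / 3 2 5 4 6 1 / 6 5 2 3 1 4 / 1 3 4 6 2 5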